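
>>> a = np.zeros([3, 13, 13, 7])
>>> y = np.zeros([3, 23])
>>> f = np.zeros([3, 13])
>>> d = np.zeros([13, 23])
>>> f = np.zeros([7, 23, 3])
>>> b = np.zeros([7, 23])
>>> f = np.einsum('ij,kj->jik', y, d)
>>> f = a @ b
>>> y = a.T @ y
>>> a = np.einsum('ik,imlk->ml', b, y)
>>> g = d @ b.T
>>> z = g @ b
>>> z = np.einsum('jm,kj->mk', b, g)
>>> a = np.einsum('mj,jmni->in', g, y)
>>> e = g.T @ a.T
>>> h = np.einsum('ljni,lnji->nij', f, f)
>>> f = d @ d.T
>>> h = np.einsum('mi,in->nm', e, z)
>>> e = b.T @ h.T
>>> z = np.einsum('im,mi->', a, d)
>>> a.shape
(23, 13)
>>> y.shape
(7, 13, 13, 23)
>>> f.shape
(13, 13)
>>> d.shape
(13, 23)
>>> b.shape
(7, 23)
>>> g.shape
(13, 7)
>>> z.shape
()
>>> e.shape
(23, 13)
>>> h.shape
(13, 7)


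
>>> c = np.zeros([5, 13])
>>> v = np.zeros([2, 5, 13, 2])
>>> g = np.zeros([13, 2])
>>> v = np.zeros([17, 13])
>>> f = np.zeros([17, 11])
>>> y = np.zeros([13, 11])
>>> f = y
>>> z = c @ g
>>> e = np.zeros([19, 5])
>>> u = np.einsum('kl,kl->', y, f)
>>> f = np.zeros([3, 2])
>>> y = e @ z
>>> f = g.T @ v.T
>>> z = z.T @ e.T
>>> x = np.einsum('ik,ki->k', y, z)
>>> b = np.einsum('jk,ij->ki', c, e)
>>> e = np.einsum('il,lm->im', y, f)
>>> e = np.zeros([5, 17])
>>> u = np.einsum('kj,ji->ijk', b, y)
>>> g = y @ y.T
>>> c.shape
(5, 13)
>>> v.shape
(17, 13)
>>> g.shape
(19, 19)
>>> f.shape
(2, 17)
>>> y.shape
(19, 2)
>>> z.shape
(2, 19)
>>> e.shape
(5, 17)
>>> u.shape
(2, 19, 13)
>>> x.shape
(2,)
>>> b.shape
(13, 19)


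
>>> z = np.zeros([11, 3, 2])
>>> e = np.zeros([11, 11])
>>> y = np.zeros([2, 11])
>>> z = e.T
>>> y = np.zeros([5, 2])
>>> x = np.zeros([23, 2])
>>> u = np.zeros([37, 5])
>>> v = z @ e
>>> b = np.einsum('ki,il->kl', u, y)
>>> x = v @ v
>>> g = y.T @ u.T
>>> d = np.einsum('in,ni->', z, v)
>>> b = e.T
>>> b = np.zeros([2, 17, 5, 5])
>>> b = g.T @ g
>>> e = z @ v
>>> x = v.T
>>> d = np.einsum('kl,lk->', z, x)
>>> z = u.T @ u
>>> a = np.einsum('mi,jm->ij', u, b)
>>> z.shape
(5, 5)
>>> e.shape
(11, 11)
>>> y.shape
(5, 2)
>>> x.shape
(11, 11)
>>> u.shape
(37, 5)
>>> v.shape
(11, 11)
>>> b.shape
(37, 37)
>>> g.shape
(2, 37)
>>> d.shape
()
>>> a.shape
(5, 37)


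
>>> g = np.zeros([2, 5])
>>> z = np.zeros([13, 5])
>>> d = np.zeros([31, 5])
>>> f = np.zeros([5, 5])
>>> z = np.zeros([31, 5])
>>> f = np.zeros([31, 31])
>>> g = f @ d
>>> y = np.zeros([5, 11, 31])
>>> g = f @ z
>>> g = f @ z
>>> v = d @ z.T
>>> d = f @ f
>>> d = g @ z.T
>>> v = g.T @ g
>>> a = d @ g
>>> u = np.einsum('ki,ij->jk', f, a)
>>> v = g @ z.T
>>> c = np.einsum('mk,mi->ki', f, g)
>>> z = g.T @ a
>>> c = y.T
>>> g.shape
(31, 5)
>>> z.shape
(5, 5)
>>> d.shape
(31, 31)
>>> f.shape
(31, 31)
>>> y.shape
(5, 11, 31)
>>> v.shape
(31, 31)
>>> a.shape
(31, 5)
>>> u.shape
(5, 31)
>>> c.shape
(31, 11, 5)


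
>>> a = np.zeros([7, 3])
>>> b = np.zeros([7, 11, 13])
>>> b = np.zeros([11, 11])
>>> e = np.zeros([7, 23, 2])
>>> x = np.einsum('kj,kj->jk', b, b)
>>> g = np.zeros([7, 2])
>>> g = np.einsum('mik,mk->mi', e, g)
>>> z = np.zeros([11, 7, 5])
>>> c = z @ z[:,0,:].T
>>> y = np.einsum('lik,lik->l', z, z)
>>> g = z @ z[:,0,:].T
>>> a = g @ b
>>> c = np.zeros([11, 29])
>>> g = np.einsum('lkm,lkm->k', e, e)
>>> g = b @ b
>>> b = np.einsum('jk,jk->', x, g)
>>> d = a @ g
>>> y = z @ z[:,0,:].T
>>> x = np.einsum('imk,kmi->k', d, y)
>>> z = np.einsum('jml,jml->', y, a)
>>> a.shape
(11, 7, 11)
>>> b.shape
()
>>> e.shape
(7, 23, 2)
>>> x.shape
(11,)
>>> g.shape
(11, 11)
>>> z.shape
()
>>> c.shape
(11, 29)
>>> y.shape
(11, 7, 11)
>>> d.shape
(11, 7, 11)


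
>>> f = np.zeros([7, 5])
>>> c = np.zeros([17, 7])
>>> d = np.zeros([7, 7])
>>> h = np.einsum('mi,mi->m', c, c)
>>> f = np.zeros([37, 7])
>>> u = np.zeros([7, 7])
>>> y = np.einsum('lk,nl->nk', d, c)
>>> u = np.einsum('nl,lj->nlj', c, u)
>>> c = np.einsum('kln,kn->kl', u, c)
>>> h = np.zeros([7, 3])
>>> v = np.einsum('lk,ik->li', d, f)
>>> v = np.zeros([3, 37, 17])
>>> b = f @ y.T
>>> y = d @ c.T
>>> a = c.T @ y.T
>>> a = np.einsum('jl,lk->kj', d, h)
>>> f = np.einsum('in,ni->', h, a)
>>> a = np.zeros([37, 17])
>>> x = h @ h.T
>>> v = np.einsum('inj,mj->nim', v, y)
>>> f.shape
()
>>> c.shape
(17, 7)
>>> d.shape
(7, 7)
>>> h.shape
(7, 3)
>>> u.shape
(17, 7, 7)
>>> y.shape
(7, 17)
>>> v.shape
(37, 3, 7)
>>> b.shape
(37, 17)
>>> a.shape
(37, 17)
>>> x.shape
(7, 7)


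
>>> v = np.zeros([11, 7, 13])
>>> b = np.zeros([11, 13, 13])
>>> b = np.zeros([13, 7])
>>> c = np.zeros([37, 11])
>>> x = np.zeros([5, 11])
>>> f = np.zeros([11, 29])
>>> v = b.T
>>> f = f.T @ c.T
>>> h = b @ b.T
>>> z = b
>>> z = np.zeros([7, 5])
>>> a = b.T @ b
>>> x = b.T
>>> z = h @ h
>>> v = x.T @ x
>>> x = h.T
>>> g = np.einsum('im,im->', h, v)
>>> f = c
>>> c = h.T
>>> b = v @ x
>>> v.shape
(13, 13)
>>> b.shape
(13, 13)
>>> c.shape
(13, 13)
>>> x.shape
(13, 13)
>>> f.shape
(37, 11)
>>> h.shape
(13, 13)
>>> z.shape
(13, 13)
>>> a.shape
(7, 7)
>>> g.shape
()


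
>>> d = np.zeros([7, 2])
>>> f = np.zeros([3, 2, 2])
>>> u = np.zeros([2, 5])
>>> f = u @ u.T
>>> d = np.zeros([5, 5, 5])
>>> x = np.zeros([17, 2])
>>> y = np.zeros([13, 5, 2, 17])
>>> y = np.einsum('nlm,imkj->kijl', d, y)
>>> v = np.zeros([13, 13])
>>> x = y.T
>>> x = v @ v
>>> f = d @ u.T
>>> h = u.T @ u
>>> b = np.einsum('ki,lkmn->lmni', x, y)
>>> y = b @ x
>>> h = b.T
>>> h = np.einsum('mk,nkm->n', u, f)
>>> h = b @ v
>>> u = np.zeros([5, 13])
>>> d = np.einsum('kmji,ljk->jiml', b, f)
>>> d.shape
(5, 13, 17, 5)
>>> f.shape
(5, 5, 2)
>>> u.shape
(5, 13)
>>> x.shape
(13, 13)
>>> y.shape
(2, 17, 5, 13)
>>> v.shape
(13, 13)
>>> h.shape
(2, 17, 5, 13)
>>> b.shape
(2, 17, 5, 13)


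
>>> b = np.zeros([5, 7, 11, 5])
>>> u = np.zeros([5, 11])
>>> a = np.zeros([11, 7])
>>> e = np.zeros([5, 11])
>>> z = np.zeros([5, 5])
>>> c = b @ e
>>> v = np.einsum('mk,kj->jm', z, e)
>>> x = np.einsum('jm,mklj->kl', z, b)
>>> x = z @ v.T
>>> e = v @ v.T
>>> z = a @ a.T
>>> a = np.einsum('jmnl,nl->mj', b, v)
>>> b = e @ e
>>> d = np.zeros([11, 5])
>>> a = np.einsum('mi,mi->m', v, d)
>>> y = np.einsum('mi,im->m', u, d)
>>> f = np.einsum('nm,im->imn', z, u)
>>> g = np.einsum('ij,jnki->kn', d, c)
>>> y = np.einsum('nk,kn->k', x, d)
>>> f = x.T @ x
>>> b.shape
(11, 11)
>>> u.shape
(5, 11)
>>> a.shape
(11,)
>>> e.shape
(11, 11)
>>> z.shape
(11, 11)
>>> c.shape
(5, 7, 11, 11)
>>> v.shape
(11, 5)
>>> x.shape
(5, 11)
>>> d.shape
(11, 5)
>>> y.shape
(11,)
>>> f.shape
(11, 11)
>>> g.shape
(11, 7)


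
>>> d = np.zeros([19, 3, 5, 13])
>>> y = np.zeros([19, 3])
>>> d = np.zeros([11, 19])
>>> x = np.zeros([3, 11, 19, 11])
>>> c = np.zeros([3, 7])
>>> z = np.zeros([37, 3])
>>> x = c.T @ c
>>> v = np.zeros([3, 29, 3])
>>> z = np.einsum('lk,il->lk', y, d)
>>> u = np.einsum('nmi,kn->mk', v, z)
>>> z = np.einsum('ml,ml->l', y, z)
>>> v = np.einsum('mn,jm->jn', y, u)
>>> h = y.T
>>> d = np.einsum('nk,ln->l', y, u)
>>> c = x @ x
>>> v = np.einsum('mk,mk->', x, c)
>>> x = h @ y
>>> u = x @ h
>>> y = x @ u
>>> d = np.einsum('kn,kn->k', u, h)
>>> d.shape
(3,)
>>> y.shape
(3, 19)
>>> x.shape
(3, 3)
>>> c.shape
(7, 7)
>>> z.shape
(3,)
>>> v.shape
()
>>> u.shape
(3, 19)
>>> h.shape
(3, 19)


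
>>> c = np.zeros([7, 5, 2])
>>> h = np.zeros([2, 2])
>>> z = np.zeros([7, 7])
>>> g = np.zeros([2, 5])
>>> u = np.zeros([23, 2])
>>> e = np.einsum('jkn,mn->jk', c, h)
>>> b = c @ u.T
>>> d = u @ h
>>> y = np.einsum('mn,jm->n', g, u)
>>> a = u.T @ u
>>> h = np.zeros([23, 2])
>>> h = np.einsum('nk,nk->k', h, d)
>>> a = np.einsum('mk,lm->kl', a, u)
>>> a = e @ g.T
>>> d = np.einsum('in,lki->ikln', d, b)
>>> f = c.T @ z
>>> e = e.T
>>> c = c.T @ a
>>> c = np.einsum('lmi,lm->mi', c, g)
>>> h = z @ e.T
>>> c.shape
(5, 2)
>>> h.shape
(7, 5)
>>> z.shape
(7, 7)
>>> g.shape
(2, 5)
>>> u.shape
(23, 2)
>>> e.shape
(5, 7)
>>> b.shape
(7, 5, 23)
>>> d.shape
(23, 5, 7, 2)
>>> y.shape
(5,)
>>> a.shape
(7, 2)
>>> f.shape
(2, 5, 7)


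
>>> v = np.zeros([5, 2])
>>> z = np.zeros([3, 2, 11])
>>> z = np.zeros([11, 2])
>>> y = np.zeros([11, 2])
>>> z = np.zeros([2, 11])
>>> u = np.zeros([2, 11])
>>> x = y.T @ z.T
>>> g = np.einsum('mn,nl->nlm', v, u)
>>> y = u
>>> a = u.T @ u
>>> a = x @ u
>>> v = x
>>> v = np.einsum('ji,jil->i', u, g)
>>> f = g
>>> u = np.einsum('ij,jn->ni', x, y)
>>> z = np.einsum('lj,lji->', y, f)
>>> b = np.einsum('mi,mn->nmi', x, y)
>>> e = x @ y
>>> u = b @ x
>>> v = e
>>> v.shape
(2, 11)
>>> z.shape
()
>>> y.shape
(2, 11)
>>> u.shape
(11, 2, 2)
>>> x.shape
(2, 2)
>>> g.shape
(2, 11, 5)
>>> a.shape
(2, 11)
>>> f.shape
(2, 11, 5)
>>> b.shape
(11, 2, 2)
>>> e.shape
(2, 11)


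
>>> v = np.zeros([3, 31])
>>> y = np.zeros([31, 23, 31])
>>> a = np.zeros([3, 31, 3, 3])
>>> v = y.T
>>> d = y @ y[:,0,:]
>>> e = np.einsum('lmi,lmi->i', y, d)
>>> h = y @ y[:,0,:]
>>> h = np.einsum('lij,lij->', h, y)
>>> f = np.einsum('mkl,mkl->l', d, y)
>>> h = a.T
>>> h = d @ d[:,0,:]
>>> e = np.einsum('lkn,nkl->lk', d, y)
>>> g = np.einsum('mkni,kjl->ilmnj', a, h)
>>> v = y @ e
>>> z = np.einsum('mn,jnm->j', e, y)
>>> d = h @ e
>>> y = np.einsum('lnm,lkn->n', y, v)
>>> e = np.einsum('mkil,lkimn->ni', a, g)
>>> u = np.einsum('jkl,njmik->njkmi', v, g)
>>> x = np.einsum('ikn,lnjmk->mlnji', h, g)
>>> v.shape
(31, 23, 23)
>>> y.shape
(23,)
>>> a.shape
(3, 31, 3, 3)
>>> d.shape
(31, 23, 23)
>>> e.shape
(23, 3)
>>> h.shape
(31, 23, 31)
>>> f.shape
(31,)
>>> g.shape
(3, 31, 3, 3, 23)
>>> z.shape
(31,)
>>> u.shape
(3, 31, 23, 3, 3)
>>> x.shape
(3, 3, 31, 3, 31)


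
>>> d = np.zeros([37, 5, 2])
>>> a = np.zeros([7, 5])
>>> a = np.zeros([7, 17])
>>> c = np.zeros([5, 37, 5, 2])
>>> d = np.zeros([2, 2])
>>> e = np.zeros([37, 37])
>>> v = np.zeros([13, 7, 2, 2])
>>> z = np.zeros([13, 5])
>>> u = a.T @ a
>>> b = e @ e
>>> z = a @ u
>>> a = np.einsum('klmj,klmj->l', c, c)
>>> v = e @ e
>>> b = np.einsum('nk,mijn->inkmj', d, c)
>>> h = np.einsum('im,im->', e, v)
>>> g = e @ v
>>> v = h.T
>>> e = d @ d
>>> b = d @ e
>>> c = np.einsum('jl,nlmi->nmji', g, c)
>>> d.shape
(2, 2)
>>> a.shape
(37,)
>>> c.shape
(5, 5, 37, 2)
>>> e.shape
(2, 2)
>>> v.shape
()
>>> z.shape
(7, 17)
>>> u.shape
(17, 17)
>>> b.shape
(2, 2)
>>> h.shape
()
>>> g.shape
(37, 37)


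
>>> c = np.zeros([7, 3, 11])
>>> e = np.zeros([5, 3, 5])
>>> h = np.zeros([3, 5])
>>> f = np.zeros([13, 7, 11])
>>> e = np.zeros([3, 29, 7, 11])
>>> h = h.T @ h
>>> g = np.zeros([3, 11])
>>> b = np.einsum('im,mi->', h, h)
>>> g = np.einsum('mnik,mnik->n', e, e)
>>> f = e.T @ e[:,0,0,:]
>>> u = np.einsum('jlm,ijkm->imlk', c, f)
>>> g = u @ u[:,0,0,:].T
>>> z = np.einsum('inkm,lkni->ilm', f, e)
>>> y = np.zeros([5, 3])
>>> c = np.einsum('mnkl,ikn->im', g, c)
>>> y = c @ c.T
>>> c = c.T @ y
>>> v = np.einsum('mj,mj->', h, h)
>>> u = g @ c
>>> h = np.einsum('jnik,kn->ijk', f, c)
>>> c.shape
(11, 7)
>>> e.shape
(3, 29, 7, 11)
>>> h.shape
(29, 11, 11)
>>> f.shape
(11, 7, 29, 11)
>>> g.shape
(11, 11, 3, 11)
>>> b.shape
()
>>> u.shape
(11, 11, 3, 7)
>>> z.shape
(11, 3, 11)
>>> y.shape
(7, 7)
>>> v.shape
()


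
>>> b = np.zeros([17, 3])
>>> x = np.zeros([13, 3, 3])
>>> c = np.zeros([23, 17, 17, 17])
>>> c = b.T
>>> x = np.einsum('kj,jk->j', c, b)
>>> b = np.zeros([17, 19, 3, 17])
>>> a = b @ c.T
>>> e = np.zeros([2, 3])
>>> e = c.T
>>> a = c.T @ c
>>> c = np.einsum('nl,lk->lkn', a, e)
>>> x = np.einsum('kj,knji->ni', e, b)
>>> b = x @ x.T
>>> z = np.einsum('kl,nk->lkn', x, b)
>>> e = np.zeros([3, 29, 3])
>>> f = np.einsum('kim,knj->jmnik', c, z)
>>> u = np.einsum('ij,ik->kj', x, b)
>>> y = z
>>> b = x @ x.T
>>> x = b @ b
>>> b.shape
(19, 19)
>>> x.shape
(19, 19)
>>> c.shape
(17, 3, 17)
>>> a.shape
(17, 17)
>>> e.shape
(3, 29, 3)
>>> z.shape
(17, 19, 19)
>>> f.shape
(19, 17, 19, 3, 17)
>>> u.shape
(19, 17)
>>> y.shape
(17, 19, 19)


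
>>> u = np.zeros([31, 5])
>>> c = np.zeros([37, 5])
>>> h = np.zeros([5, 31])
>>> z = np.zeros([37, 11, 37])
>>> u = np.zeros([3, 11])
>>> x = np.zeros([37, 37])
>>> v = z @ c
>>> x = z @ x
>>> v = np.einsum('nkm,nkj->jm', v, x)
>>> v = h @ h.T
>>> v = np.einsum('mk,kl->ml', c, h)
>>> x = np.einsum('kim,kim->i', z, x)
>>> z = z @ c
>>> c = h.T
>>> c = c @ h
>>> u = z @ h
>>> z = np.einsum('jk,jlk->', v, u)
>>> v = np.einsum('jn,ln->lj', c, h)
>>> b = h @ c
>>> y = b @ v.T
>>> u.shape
(37, 11, 31)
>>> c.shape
(31, 31)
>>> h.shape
(5, 31)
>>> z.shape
()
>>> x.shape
(11,)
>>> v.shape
(5, 31)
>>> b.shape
(5, 31)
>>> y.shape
(5, 5)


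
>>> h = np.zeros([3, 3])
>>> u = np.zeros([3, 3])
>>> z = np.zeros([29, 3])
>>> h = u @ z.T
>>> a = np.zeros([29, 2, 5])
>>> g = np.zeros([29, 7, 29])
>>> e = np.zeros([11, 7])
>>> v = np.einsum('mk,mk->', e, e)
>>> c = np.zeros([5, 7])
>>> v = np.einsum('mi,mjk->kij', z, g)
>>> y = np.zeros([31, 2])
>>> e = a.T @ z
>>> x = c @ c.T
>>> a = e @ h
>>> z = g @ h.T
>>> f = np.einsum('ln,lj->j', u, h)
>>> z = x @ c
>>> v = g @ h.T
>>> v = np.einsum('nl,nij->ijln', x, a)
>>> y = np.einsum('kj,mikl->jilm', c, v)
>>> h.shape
(3, 29)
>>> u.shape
(3, 3)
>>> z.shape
(5, 7)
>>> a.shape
(5, 2, 29)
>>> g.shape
(29, 7, 29)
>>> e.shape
(5, 2, 3)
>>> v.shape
(2, 29, 5, 5)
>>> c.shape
(5, 7)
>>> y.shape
(7, 29, 5, 2)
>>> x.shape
(5, 5)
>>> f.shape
(29,)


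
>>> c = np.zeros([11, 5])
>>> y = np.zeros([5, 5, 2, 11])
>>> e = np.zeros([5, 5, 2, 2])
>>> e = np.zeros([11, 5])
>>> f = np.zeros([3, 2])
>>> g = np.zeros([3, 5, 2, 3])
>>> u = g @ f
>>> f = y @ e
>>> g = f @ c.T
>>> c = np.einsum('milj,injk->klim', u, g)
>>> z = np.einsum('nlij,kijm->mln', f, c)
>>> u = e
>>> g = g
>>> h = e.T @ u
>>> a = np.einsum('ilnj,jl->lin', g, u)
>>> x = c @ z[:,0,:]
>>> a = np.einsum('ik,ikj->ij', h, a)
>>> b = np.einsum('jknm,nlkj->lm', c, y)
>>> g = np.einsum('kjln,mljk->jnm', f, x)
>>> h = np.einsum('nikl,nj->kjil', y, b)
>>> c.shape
(11, 2, 5, 3)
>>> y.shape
(5, 5, 2, 11)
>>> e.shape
(11, 5)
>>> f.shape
(5, 5, 2, 5)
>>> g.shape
(5, 5, 11)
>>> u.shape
(11, 5)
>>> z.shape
(3, 5, 5)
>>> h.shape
(2, 3, 5, 11)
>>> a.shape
(5, 2)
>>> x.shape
(11, 2, 5, 5)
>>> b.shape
(5, 3)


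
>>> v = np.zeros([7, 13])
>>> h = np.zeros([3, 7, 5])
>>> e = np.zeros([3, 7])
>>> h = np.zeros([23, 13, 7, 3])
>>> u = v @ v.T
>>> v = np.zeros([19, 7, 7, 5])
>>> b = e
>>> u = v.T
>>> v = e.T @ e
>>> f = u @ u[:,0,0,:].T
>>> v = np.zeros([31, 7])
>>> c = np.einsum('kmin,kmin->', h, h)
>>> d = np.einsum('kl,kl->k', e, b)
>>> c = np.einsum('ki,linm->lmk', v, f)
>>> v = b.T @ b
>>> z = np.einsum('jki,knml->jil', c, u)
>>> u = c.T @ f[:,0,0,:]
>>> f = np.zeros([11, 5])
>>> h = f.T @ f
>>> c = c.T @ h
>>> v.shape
(7, 7)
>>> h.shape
(5, 5)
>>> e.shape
(3, 7)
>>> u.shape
(31, 5, 5)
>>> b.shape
(3, 7)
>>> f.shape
(11, 5)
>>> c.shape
(31, 5, 5)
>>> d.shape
(3,)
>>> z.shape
(5, 31, 19)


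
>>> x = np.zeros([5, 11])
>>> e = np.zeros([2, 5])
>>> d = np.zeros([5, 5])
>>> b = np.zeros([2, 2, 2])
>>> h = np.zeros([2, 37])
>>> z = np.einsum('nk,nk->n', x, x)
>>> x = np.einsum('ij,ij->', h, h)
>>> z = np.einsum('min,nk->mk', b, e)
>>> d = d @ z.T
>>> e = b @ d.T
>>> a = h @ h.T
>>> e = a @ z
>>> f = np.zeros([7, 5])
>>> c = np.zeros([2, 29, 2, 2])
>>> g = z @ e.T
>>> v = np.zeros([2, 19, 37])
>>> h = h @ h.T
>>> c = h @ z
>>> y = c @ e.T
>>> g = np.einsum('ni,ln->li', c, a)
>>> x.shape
()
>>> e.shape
(2, 5)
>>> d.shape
(5, 2)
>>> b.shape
(2, 2, 2)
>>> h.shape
(2, 2)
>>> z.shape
(2, 5)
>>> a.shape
(2, 2)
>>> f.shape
(7, 5)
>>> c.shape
(2, 5)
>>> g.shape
(2, 5)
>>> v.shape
(2, 19, 37)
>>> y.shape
(2, 2)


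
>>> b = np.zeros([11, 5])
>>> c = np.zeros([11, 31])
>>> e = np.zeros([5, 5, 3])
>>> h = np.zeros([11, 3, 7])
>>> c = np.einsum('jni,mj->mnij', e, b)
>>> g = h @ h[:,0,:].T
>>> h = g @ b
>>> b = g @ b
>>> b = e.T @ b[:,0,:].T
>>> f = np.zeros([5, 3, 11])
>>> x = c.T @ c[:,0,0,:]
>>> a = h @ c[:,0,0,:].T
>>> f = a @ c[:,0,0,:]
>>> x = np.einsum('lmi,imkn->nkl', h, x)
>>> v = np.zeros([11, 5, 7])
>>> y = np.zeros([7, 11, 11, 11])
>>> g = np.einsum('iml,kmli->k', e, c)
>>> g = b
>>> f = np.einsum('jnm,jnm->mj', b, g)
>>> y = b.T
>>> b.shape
(3, 5, 11)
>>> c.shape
(11, 5, 3, 5)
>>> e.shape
(5, 5, 3)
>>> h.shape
(11, 3, 5)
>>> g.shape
(3, 5, 11)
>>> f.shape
(11, 3)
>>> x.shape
(5, 5, 11)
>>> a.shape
(11, 3, 11)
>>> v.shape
(11, 5, 7)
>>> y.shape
(11, 5, 3)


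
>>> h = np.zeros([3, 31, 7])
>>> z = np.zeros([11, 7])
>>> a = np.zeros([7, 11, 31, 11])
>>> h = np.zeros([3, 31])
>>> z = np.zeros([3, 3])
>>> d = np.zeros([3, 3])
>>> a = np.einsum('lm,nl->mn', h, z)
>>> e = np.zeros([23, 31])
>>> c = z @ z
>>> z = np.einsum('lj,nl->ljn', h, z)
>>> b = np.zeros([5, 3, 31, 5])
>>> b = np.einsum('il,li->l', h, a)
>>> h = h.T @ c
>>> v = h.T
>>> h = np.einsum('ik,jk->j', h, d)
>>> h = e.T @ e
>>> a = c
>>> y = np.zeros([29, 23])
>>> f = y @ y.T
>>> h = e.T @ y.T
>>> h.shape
(31, 29)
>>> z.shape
(3, 31, 3)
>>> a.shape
(3, 3)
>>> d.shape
(3, 3)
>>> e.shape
(23, 31)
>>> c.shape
(3, 3)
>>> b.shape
(31,)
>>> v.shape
(3, 31)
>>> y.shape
(29, 23)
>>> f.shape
(29, 29)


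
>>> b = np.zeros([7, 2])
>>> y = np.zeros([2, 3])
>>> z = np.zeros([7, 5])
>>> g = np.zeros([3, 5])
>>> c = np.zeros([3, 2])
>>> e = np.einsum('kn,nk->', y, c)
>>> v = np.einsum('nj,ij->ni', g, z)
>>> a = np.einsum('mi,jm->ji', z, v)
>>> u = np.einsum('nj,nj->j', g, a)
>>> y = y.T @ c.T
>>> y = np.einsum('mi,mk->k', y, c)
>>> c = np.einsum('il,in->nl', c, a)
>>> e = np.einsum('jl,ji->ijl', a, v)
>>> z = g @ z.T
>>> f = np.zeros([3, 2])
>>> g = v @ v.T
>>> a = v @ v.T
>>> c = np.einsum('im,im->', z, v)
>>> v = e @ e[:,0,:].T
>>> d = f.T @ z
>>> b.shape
(7, 2)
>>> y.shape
(2,)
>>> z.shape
(3, 7)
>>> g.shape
(3, 3)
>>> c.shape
()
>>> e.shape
(7, 3, 5)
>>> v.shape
(7, 3, 7)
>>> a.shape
(3, 3)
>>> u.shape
(5,)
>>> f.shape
(3, 2)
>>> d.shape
(2, 7)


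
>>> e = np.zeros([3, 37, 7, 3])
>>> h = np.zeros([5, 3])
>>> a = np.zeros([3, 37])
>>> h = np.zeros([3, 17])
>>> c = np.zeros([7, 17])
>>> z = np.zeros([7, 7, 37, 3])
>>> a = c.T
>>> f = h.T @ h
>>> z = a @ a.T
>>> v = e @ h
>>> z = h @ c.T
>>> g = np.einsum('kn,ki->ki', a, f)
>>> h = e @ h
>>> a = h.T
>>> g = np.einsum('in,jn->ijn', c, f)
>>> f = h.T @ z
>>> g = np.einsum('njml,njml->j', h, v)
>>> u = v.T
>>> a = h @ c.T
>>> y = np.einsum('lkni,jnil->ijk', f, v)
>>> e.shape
(3, 37, 7, 3)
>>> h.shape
(3, 37, 7, 17)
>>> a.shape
(3, 37, 7, 7)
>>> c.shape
(7, 17)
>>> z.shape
(3, 7)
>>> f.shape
(17, 7, 37, 7)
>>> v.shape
(3, 37, 7, 17)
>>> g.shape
(37,)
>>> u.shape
(17, 7, 37, 3)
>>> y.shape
(7, 3, 7)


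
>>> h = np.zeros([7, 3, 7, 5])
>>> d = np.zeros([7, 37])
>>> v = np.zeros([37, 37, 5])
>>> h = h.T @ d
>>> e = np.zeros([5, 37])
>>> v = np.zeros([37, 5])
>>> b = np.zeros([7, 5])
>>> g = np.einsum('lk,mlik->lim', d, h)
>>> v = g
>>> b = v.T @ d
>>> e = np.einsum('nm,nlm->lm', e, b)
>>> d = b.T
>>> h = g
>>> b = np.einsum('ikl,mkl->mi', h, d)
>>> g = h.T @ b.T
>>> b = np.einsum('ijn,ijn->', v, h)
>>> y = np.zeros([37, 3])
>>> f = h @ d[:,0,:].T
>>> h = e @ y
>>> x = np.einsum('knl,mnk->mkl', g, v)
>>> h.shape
(3, 3)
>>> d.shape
(37, 3, 5)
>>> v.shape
(7, 3, 5)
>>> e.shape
(3, 37)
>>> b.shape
()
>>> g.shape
(5, 3, 37)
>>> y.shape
(37, 3)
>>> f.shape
(7, 3, 37)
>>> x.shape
(7, 5, 37)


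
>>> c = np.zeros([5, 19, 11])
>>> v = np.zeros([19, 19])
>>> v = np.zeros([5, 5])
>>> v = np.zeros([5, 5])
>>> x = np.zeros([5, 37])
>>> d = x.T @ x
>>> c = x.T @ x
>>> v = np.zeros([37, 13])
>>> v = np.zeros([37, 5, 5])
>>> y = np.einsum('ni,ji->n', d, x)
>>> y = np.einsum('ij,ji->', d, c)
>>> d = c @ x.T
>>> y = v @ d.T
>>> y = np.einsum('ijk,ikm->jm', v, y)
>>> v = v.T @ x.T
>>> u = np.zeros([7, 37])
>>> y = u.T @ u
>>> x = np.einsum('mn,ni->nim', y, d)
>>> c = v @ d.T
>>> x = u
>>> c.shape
(5, 5, 37)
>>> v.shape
(5, 5, 5)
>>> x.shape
(7, 37)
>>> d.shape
(37, 5)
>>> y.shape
(37, 37)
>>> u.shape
(7, 37)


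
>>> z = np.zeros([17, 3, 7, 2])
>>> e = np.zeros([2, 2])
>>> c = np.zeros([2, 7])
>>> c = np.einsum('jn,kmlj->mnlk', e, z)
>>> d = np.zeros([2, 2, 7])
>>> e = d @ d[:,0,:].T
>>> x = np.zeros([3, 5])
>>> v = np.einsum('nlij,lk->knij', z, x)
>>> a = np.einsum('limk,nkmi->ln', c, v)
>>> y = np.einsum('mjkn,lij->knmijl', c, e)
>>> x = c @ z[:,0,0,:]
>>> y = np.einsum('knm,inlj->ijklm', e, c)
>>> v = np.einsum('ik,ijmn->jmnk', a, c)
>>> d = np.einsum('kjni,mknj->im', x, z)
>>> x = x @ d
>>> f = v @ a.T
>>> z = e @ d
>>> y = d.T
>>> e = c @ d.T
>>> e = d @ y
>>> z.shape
(2, 2, 17)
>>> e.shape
(2, 2)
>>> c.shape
(3, 2, 7, 17)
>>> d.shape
(2, 17)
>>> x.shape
(3, 2, 7, 17)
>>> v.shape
(2, 7, 17, 5)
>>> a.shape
(3, 5)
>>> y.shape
(17, 2)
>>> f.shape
(2, 7, 17, 3)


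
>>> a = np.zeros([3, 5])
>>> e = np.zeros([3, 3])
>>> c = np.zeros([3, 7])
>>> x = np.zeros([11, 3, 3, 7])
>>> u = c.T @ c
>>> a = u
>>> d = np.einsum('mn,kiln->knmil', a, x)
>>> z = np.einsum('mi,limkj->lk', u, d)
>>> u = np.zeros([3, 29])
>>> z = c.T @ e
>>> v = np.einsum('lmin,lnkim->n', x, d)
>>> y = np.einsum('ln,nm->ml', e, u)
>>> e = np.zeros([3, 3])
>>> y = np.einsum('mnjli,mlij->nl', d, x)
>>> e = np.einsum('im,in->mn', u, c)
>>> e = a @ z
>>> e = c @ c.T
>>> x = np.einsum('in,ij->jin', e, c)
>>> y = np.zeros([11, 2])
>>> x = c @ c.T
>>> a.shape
(7, 7)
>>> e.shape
(3, 3)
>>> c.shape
(3, 7)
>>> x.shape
(3, 3)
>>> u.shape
(3, 29)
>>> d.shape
(11, 7, 7, 3, 3)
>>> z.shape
(7, 3)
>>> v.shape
(7,)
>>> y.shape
(11, 2)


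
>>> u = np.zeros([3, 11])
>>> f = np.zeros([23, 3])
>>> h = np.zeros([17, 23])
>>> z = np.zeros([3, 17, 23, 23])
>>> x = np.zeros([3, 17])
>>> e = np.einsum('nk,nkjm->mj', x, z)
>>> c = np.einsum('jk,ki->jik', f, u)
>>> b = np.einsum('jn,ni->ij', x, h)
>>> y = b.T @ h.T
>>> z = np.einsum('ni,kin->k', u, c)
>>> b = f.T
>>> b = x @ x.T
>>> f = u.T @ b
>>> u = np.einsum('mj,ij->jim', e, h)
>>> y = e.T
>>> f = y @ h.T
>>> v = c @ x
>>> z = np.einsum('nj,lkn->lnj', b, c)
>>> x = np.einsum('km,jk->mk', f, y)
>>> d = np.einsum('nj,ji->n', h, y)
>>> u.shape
(23, 17, 23)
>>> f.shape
(23, 17)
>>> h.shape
(17, 23)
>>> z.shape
(23, 3, 3)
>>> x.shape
(17, 23)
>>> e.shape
(23, 23)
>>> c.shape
(23, 11, 3)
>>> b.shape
(3, 3)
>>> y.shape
(23, 23)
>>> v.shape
(23, 11, 17)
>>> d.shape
(17,)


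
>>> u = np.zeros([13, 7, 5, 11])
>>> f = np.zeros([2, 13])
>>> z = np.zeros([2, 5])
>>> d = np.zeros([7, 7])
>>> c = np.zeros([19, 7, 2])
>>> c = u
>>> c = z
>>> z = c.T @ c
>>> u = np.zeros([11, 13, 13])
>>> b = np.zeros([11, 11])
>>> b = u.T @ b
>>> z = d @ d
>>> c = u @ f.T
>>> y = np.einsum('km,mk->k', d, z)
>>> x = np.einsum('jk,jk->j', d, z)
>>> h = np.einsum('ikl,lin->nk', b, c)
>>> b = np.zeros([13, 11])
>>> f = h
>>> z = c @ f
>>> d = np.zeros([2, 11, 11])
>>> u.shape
(11, 13, 13)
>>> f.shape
(2, 13)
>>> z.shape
(11, 13, 13)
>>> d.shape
(2, 11, 11)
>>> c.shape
(11, 13, 2)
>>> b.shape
(13, 11)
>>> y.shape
(7,)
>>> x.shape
(7,)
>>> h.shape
(2, 13)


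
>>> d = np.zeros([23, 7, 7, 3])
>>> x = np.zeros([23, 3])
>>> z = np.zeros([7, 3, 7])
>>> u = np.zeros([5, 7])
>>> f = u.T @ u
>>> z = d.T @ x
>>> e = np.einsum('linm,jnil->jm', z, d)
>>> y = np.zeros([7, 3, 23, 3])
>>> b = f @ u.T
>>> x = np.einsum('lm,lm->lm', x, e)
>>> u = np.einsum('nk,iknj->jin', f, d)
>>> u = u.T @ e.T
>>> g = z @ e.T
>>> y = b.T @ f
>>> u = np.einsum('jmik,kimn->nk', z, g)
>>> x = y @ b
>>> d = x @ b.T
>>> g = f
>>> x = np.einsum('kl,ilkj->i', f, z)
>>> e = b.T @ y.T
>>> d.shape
(5, 7)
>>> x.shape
(3,)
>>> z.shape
(3, 7, 7, 3)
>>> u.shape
(23, 3)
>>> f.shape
(7, 7)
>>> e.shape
(5, 5)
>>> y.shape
(5, 7)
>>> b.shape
(7, 5)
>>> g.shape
(7, 7)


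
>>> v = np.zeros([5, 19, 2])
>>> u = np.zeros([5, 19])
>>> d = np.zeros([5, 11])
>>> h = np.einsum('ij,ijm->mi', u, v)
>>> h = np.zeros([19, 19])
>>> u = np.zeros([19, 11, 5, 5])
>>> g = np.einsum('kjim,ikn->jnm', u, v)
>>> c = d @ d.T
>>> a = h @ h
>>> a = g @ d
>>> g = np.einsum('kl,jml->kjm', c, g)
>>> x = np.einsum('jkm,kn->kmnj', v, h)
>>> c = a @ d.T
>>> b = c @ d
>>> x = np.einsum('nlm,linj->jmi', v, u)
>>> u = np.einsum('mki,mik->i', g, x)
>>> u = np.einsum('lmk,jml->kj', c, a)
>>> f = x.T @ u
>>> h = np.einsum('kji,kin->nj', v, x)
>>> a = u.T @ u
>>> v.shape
(5, 19, 2)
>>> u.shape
(5, 11)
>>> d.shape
(5, 11)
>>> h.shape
(11, 19)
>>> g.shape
(5, 11, 2)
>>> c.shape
(11, 2, 5)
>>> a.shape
(11, 11)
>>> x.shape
(5, 2, 11)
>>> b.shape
(11, 2, 11)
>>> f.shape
(11, 2, 11)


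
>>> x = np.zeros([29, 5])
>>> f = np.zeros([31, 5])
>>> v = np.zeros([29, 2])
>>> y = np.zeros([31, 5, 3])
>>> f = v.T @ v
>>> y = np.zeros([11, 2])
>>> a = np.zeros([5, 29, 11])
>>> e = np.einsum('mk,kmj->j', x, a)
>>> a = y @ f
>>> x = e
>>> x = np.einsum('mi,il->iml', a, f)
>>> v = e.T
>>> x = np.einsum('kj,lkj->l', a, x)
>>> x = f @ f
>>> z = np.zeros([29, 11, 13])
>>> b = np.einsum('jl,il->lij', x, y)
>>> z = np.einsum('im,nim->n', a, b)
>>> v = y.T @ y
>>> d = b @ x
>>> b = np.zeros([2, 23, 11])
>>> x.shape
(2, 2)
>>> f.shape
(2, 2)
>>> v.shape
(2, 2)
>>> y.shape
(11, 2)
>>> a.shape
(11, 2)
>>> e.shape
(11,)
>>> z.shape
(2,)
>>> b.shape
(2, 23, 11)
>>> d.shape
(2, 11, 2)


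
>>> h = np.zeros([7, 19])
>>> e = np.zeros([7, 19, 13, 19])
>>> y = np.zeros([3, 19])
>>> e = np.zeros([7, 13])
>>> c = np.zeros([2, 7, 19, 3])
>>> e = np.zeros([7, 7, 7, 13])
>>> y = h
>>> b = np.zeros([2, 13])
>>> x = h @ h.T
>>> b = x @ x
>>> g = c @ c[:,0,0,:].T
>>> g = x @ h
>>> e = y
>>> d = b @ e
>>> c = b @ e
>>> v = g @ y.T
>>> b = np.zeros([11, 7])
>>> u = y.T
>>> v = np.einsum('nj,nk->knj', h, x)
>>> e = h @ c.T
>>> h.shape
(7, 19)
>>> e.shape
(7, 7)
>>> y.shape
(7, 19)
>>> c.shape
(7, 19)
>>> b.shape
(11, 7)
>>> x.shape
(7, 7)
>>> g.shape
(7, 19)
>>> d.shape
(7, 19)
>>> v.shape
(7, 7, 19)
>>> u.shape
(19, 7)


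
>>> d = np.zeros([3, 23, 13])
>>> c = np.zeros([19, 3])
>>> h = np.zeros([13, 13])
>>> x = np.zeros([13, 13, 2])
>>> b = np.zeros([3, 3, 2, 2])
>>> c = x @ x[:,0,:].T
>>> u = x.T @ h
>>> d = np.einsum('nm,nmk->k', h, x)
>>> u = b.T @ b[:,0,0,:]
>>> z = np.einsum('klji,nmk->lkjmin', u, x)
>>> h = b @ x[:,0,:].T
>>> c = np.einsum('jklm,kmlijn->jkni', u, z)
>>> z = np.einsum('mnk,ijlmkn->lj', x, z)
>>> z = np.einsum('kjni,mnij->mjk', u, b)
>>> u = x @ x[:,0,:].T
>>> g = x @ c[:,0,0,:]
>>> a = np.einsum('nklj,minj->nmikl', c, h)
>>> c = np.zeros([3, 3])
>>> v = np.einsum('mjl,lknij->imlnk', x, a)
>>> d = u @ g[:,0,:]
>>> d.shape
(13, 13, 13)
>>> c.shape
(3, 3)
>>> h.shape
(3, 3, 2, 13)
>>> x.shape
(13, 13, 2)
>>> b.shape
(3, 3, 2, 2)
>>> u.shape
(13, 13, 13)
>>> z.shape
(3, 2, 2)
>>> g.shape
(13, 13, 13)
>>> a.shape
(2, 3, 3, 2, 13)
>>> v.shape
(2, 13, 2, 3, 3)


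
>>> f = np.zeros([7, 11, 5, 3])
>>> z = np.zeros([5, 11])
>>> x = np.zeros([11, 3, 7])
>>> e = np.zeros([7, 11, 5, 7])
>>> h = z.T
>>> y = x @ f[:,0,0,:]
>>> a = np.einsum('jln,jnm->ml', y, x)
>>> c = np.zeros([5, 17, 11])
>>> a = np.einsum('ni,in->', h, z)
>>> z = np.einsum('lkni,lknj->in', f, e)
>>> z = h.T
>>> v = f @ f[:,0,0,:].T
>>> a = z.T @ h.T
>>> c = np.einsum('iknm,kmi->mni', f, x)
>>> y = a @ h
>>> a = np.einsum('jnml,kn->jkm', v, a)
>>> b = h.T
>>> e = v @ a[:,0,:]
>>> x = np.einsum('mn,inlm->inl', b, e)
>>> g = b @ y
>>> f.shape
(7, 11, 5, 3)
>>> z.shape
(5, 11)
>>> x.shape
(7, 11, 5)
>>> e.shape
(7, 11, 5, 5)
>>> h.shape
(11, 5)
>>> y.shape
(11, 5)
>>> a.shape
(7, 11, 5)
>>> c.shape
(3, 5, 7)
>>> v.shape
(7, 11, 5, 7)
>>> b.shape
(5, 11)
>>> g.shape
(5, 5)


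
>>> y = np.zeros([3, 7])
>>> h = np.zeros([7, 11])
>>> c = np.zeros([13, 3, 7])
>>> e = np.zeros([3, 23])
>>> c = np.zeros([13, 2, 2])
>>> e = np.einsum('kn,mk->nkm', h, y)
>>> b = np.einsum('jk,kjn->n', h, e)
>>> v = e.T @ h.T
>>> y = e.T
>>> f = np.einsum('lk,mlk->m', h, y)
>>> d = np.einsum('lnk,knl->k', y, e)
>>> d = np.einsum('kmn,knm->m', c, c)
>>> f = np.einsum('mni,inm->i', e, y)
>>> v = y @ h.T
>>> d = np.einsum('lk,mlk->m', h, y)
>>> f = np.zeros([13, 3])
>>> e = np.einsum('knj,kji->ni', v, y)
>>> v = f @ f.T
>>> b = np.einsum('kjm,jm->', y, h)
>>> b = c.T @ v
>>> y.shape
(3, 7, 11)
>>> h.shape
(7, 11)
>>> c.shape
(13, 2, 2)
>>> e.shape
(7, 11)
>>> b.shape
(2, 2, 13)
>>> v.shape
(13, 13)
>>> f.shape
(13, 3)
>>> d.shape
(3,)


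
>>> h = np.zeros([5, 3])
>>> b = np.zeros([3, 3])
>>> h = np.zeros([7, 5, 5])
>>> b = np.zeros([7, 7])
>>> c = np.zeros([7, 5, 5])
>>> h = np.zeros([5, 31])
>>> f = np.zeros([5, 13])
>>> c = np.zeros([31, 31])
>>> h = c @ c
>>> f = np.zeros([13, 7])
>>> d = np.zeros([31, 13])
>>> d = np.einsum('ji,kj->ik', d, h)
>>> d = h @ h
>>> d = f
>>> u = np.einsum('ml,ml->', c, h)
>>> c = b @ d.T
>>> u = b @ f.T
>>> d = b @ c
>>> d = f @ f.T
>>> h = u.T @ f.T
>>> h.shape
(13, 13)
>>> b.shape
(7, 7)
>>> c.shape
(7, 13)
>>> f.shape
(13, 7)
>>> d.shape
(13, 13)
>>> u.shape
(7, 13)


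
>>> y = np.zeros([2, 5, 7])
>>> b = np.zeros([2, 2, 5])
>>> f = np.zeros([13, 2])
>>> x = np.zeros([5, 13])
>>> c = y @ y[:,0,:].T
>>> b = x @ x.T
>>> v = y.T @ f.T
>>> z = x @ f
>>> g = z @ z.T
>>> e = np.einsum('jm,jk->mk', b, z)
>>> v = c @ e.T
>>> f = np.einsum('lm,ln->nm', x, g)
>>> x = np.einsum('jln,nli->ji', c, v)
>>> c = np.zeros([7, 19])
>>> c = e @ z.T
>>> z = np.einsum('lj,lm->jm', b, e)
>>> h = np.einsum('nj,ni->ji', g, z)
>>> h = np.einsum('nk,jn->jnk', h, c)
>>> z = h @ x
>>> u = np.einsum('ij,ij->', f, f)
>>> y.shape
(2, 5, 7)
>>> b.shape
(5, 5)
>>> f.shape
(5, 13)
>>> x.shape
(2, 5)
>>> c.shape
(5, 5)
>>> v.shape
(2, 5, 5)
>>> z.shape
(5, 5, 5)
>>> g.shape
(5, 5)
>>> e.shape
(5, 2)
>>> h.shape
(5, 5, 2)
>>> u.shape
()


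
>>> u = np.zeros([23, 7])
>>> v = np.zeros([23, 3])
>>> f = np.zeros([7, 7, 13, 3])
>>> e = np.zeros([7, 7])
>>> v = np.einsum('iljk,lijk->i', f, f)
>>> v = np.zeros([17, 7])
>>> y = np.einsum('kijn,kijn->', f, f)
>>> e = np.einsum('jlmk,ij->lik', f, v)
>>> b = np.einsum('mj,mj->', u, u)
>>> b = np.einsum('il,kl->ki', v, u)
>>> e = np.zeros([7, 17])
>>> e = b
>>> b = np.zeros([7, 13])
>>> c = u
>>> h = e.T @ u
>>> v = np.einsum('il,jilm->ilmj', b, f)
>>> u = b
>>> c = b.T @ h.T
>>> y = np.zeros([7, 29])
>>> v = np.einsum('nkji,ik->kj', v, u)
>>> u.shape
(7, 13)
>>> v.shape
(13, 3)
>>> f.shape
(7, 7, 13, 3)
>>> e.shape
(23, 17)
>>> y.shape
(7, 29)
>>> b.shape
(7, 13)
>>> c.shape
(13, 17)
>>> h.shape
(17, 7)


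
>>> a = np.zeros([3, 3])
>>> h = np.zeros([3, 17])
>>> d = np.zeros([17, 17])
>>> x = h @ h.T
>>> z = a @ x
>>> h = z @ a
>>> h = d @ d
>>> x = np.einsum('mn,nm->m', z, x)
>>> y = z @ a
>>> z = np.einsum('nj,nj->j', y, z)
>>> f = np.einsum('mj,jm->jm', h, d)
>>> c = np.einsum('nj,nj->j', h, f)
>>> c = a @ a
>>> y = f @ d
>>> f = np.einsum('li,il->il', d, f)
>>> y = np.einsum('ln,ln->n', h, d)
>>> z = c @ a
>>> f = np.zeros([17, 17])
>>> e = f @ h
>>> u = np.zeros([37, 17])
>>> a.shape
(3, 3)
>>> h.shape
(17, 17)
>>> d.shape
(17, 17)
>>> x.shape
(3,)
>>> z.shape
(3, 3)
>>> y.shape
(17,)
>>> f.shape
(17, 17)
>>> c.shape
(3, 3)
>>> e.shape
(17, 17)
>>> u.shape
(37, 17)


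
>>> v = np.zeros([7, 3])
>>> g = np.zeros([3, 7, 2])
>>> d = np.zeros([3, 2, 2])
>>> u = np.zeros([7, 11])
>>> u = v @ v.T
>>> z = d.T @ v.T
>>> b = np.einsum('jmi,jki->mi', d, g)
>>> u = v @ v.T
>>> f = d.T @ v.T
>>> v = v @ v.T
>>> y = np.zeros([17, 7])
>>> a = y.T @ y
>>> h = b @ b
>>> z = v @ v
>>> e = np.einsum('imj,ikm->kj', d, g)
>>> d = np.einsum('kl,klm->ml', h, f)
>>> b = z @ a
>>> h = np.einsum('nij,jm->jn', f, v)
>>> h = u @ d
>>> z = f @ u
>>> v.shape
(7, 7)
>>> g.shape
(3, 7, 2)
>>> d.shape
(7, 2)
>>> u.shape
(7, 7)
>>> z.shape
(2, 2, 7)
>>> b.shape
(7, 7)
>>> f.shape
(2, 2, 7)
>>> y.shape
(17, 7)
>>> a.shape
(7, 7)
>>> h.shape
(7, 2)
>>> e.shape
(7, 2)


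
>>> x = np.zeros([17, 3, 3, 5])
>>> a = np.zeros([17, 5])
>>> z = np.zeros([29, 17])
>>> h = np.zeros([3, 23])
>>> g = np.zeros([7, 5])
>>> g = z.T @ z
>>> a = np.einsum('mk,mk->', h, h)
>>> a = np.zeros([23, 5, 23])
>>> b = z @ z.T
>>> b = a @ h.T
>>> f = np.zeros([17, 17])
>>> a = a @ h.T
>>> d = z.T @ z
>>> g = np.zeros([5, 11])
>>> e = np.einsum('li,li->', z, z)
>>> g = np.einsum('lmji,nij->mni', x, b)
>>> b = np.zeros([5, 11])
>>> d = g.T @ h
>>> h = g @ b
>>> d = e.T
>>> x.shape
(17, 3, 3, 5)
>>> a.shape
(23, 5, 3)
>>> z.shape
(29, 17)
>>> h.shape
(3, 23, 11)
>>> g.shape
(3, 23, 5)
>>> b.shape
(5, 11)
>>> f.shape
(17, 17)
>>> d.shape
()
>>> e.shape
()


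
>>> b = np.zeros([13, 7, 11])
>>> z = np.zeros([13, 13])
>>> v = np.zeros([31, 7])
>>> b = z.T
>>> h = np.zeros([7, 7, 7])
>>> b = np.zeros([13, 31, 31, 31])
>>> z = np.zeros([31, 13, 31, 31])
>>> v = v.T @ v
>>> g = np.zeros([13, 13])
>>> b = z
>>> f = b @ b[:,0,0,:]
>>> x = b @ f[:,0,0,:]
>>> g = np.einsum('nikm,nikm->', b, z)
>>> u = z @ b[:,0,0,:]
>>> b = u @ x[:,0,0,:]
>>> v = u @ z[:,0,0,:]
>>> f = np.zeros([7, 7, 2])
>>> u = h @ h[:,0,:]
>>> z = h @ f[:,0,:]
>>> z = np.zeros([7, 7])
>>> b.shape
(31, 13, 31, 31)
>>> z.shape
(7, 7)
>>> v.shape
(31, 13, 31, 31)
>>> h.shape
(7, 7, 7)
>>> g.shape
()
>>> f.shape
(7, 7, 2)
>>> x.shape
(31, 13, 31, 31)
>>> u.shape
(7, 7, 7)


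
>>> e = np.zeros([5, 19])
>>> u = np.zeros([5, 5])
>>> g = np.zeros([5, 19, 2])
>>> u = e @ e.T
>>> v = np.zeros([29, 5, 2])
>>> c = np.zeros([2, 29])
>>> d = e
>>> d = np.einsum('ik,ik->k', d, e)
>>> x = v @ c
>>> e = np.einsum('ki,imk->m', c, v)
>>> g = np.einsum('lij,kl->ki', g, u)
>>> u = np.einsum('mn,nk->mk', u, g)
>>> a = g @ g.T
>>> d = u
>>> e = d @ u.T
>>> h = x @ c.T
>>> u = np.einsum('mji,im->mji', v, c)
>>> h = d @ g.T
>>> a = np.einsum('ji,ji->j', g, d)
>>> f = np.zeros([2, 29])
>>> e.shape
(5, 5)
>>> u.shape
(29, 5, 2)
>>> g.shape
(5, 19)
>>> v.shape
(29, 5, 2)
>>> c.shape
(2, 29)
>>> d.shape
(5, 19)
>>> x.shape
(29, 5, 29)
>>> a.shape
(5,)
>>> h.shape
(5, 5)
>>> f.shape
(2, 29)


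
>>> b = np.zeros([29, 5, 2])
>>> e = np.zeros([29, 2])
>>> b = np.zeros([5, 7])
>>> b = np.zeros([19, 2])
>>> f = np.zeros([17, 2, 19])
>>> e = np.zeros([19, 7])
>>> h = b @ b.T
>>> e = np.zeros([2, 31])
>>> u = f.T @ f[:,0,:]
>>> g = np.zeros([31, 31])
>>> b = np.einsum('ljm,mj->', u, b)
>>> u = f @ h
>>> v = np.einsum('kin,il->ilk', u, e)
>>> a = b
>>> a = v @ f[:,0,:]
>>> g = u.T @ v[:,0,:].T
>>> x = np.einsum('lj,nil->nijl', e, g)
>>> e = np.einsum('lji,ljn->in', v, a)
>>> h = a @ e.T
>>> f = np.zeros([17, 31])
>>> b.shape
()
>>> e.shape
(17, 19)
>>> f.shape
(17, 31)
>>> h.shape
(2, 31, 17)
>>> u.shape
(17, 2, 19)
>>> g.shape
(19, 2, 2)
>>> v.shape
(2, 31, 17)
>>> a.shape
(2, 31, 19)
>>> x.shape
(19, 2, 31, 2)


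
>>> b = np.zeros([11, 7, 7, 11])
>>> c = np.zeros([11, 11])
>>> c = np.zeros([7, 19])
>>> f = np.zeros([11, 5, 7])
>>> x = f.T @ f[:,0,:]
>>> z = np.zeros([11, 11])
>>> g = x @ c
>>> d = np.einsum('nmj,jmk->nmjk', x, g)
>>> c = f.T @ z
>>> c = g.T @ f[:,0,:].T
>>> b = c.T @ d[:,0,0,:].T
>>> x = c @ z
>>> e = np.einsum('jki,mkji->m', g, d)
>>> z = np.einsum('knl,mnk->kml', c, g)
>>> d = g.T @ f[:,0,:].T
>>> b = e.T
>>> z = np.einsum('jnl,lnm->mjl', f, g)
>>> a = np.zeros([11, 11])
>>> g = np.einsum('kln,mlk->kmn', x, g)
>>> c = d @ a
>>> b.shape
(7,)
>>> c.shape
(19, 5, 11)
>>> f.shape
(11, 5, 7)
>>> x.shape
(19, 5, 11)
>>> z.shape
(19, 11, 7)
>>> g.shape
(19, 7, 11)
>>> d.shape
(19, 5, 11)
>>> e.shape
(7,)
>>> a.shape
(11, 11)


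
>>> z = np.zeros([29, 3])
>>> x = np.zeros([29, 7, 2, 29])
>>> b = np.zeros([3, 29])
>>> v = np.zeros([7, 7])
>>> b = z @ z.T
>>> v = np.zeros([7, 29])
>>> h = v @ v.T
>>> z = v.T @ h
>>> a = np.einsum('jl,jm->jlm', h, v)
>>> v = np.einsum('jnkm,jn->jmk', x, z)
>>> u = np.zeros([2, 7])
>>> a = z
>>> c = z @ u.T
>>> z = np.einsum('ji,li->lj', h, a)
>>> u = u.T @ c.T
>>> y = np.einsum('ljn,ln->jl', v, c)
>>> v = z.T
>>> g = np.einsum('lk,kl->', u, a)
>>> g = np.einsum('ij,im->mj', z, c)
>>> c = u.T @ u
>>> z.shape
(29, 7)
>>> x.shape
(29, 7, 2, 29)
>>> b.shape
(29, 29)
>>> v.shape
(7, 29)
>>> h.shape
(7, 7)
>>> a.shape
(29, 7)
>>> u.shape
(7, 29)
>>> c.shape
(29, 29)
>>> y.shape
(29, 29)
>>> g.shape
(2, 7)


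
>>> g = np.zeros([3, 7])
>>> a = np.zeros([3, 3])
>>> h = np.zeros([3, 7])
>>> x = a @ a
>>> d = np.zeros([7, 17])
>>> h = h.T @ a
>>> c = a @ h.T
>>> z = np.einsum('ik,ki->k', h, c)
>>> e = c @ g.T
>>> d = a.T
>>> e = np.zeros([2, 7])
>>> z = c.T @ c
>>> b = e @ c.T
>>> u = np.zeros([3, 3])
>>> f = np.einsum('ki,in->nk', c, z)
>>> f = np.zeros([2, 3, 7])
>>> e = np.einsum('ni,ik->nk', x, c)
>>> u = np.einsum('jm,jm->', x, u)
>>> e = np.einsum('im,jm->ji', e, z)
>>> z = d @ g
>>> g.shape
(3, 7)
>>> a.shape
(3, 3)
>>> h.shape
(7, 3)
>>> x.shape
(3, 3)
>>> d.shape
(3, 3)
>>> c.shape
(3, 7)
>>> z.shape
(3, 7)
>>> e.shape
(7, 3)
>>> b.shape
(2, 3)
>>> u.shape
()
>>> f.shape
(2, 3, 7)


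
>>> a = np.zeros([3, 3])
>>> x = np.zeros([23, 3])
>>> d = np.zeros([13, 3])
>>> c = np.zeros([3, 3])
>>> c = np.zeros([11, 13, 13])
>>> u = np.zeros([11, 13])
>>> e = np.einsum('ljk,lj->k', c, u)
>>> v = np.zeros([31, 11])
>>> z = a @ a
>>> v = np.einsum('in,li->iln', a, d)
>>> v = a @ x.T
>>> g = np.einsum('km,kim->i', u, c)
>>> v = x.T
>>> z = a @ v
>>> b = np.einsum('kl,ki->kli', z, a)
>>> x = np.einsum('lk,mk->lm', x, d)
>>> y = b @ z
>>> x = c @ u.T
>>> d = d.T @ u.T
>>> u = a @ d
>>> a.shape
(3, 3)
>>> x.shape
(11, 13, 11)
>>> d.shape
(3, 11)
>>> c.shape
(11, 13, 13)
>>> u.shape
(3, 11)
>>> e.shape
(13,)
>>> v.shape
(3, 23)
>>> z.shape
(3, 23)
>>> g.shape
(13,)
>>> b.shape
(3, 23, 3)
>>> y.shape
(3, 23, 23)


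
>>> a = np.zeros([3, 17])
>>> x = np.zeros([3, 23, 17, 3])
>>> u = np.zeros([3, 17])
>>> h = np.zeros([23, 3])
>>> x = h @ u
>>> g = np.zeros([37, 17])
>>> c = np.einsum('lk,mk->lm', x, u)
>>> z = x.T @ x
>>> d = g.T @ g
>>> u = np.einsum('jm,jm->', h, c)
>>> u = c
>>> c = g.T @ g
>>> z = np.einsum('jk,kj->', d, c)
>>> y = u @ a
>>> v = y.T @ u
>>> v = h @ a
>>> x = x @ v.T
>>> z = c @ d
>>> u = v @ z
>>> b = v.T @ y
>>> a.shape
(3, 17)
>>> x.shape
(23, 23)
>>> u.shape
(23, 17)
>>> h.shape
(23, 3)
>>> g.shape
(37, 17)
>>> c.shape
(17, 17)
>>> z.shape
(17, 17)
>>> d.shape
(17, 17)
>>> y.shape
(23, 17)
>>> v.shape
(23, 17)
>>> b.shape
(17, 17)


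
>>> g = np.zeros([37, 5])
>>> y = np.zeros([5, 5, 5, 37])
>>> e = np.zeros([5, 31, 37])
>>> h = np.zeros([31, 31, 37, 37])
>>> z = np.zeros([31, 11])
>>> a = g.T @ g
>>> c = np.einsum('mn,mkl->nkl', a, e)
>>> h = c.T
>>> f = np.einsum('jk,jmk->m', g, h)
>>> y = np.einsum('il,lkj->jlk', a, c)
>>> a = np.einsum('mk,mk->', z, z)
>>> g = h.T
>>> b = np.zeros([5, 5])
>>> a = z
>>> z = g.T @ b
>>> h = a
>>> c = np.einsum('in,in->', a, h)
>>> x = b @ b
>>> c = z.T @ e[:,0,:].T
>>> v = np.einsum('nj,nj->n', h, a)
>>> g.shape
(5, 31, 37)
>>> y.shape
(37, 5, 31)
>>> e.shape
(5, 31, 37)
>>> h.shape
(31, 11)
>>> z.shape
(37, 31, 5)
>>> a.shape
(31, 11)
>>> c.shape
(5, 31, 5)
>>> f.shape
(31,)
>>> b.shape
(5, 5)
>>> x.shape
(5, 5)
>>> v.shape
(31,)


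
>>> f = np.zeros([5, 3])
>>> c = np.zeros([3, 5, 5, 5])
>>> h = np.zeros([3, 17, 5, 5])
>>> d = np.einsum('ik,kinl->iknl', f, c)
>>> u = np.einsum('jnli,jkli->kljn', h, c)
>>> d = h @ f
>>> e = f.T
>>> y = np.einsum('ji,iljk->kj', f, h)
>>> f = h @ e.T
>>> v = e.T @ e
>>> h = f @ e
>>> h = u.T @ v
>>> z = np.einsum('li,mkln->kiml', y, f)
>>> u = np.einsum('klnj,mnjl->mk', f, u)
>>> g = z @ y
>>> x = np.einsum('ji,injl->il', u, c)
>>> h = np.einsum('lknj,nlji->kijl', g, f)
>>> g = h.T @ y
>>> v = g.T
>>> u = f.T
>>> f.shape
(3, 17, 5, 3)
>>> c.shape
(3, 5, 5, 5)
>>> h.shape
(5, 3, 5, 17)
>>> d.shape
(3, 17, 5, 3)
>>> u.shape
(3, 5, 17, 3)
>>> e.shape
(3, 5)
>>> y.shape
(5, 5)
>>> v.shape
(5, 3, 5, 17)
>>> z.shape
(17, 5, 3, 5)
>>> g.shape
(17, 5, 3, 5)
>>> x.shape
(3, 5)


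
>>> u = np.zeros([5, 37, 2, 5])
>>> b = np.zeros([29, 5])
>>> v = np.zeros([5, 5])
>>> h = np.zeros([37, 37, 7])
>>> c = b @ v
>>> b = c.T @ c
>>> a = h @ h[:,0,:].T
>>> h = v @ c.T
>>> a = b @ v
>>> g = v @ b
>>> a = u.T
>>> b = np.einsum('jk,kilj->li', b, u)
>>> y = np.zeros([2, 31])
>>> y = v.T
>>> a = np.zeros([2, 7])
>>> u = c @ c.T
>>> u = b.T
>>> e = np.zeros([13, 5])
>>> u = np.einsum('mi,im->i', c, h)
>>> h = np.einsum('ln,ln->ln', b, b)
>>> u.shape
(5,)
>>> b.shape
(2, 37)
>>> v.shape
(5, 5)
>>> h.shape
(2, 37)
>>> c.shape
(29, 5)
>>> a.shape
(2, 7)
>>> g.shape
(5, 5)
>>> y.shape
(5, 5)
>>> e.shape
(13, 5)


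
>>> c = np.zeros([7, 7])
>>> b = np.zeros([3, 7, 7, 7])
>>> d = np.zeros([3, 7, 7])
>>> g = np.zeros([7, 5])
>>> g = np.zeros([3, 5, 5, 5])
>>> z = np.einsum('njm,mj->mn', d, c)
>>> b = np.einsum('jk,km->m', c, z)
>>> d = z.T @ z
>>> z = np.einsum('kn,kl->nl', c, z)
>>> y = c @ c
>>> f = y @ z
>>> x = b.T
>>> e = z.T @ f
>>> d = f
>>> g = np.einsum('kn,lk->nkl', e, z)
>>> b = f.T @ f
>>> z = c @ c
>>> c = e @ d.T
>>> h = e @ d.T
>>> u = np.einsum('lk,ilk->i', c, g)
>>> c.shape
(3, 7)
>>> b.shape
(3, 3)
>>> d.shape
(7, 3)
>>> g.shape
(3, 3, 7)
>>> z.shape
(7, 7)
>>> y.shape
(7, 7)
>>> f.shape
(7, 3)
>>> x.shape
(3,)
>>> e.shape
(3, 3)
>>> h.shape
(3, 7)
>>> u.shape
(3,)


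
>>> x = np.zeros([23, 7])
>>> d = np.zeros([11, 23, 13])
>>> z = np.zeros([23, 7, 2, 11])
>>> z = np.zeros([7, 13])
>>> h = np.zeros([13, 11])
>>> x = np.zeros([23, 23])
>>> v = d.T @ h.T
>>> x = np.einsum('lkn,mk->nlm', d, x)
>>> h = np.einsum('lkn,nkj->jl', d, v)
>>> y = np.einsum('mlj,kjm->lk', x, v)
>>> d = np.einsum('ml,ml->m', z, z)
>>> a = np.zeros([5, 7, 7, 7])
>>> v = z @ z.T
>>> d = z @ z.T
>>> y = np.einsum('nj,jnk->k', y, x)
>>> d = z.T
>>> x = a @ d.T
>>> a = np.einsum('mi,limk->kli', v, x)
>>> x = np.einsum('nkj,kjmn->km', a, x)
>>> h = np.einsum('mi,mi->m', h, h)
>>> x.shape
(5, 7)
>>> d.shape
(13, 7)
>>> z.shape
(7, 13)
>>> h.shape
(13,)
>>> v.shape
(7, 7)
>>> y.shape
(23,)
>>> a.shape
(13, 5, 7)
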